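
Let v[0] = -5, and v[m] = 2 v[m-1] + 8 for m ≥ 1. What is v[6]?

v[1] = 2(-5) + 8 = -2
v[2] = 2(-2) + 8 = 4
v[3] = 2(4) + 8 = 16
v[4] = 2(16) + 8 = 40
v[5] = 2(40) + 8 = 88
v[6] = 2(88) + 8 = 184

184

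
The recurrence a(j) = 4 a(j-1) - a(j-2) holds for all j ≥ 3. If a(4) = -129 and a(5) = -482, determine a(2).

Rearranging, a(j-2) = -(a(j) - 4 a(j-1)).
a(3) = -(-482 - 4(-129)) = -34
a(2) = -(-129 - 4(-34)) = -7

-7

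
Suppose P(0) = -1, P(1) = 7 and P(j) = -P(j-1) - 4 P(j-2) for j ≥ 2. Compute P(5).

P(2) = -7 - 4*(-1) = -3
P(3) = -(-3) - 4*7 = -25
P(4) = -(-25) - 4*(-3) = 37
P(5) = -37 - 4*(-25) = 63

63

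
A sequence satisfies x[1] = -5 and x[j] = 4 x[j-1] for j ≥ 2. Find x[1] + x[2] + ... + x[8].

x[2] = 4(-5) = -20
x[3] = 4(-20) = -80
x[4] = 4(-80) = -320
x[5] = 4(-320) = -1280
x[6] = 4(-1280) = -5120
x[7] = 4(-5120) = -20480
x[8] = 4(-20480) = -81920
Sum = (-5) + (-20) + (-80) + (-320) + (-1280) + (-5120) + (-20480) + (-81920) = -109225

-109225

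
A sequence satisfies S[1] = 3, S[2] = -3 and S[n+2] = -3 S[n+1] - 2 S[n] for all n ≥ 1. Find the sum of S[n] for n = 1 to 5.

3

S[3] = -3(-3) - 2(3) = 3
S[4] = -3(3) - 2(-3) = -3
S[5] = -3(-3) - 2(3) = 3
Sum = 3 + (-3) + 3 + (-3) + 3 = 3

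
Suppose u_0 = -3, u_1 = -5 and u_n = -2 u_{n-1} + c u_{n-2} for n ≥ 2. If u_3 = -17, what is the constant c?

u_2 = 10 - 3c
u_3 = -20 + c
So -20 + c = -17, giving c = 3.

3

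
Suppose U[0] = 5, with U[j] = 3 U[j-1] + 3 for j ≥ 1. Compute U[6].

4737

U[1] = 3·5 + 3 = 18
U[2] = 3·18 + 3 = 57
U[3] = 3·57 + 3 = 174
U[4] = 3·174 + 3 = 525
U[5] = 3·525 + 3 = 1578
U[6] = 3·1578 + 3 = 4737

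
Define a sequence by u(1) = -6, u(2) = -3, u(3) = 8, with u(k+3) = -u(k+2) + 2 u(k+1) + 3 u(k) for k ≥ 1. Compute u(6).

-79

u(4) = -8 + 2*(-3) + 3*(-6) = -32
u(5) = -(-32) + 2*8 + 3*(-3) = 39
u(6) = -39 + 2*(-32) + 3*8 = -79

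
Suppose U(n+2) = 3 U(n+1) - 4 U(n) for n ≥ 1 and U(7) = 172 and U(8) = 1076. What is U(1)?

8

Rearranging, U(n-2) = (U(n) - 3 U(n-1)) / -4.
U(6) = (1076 - 3*172) / -4 = 560/-4 = -140
U(5) = (172 - 3*(-140)) / -4 = 592/-4 = -148
U(4) = (-140 - 3*(-148)) / -4 = 304/-4 = -76
U(3) = (-148 - 3*(-76)) / -4 = 80/-4 = -20
U(2) = (-76 - 3*(-20)) / -4 = -16/-4 = 4
U(1) = (-20 - 3*4) / -4 = -32/-4 = 8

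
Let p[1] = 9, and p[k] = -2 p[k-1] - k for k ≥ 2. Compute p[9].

2443

p[2] = -2·9 - 2 = -20
p[3] = -2·(-20) - 3 = 37
p[4] = -2·37 - 4 = -78
p[5] = -2·(-78) - 5 = 151
p[6] = -2·151 - 6 = -308
p[7] = -2·(-308) - 7 = 609
p[8] = -2·609 - 8 = -1226
p[9] = -2·(-1226) - 9 = 2443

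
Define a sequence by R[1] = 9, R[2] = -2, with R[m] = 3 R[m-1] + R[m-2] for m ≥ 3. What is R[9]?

2847

R[3] = 3*(-2) + 9 = 3
R[4] = 3*3 + (-2) = 7
R[5] = 3*7 + 3 = 24
R[6] = 3*24 + 7 = 79
R[7] = 3*79 + 24 = 261
R[8] = 3*261 + 79 = 862
R[9] = 3*862 + 261 = 2847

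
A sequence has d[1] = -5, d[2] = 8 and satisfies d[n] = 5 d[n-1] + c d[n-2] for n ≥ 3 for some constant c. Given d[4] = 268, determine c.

-4

d[3] = 40 - 5c
d[4] = 200 - 17c
So 200 - 17c = 268, giving c = -4.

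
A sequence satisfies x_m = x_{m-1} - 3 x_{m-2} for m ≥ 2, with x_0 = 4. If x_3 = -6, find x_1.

-3

Let x_1 = y.
x_2 = -12 + y
x_3 = -12 - 2y
So -12 - 2y = -6, giving y = -3.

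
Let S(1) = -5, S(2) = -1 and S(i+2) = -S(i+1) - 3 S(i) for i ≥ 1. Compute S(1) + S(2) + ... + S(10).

573

S(3) = -(-1) - 3*(-5) = 16
S(4) = -16 - 3*(-1) = -13
S(5) = -(-13) - 3*16 = -35
S(6) = -(-35) - 3*(-13) = 74
S(7) = -74 - 3*(-35) = 31
S(8) = -31 - 3*74 = -253
S(9) = -(-253) - 3*31 = 160
S(10) = -160 - 3*(-253) = 599
Sum = (-5) + (-1) + 16 + (-13) + (-35) + 74 + 31 + (-253) + 160 + 599 = 573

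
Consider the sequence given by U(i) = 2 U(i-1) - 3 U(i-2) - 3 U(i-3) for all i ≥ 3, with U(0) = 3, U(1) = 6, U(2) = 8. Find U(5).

-119

U(3) = 2·8 - 3·6 - 3·3 = -11
U(4) = 2·(-11) - 3·8 - 3·6 = -64
U(5) = 2·(-64) - 3·(-11) - 3·8 = -119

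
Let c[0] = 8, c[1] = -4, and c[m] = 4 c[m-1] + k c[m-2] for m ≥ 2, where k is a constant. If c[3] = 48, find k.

c[2] = -16 + 8k
c[3] = -64 + 28k
So -64 + 28k = 48, giving k = 4.

4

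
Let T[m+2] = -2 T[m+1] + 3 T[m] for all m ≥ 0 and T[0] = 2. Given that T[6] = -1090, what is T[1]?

8

Let T[1] = y.
T[2] = 6 - 2y
T[3] = -12 + 7y
T[4] = 42 - 20y
T[5] = -120 + 61y
T[6] = 366 - 182y
So 366 - 182y = -1090, giving y = 8.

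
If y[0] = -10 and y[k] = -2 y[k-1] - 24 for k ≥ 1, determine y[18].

-524296

The fixed point is -24/(1 + 2) = -8, so y[k] + 8 = -2(y[k-1] + 8).
Hence y[k] = -2·(-2)^k - 8.
y[18] = -2·(-2)^{18} - 8 = -2·262144 - 8 = -524296.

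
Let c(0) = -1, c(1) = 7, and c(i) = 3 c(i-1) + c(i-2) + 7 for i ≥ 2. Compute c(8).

c(2) = 3*7 + (-1) + 7 = 27
c(3) = 3*27 + 7 + 7 = 95
c(4) = 3*95 + 27 + 7 = 319
c(5) = 3*319 + 95 + 7 = 1059
c(6) = 3*1059 + 319 + 7 = 3503
c(7) = 3*3503 + 1059 + 7 = 11575
c(8) = 3*11575 + 3503 + 7 = 38235

38235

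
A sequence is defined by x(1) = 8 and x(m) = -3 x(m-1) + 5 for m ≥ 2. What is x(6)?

x(2) = -3·8 + 5 = -19
x(3) = -3·(-19) + 5 = 62
x(4) = -3·62 + 5 = -181
x(5) = -3·(-181) + 5 = 548
x(6) = -3·548 + 5 = -1639

-1639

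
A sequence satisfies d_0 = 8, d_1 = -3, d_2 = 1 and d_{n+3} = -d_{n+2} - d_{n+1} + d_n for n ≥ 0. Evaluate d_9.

d_3 = -1 - (-3) + 8 = 10
d_4 = -10 - 1 + (-3) = -14
d_5 = -(-14) - 10 + 1 = 5
d_6 = -5 - (-14) + 10 = 19
d_7 = -19 - 5 + (-14) = -38
d_8 = -(-38) - 19 + 5 = 24
d_9 = -24 - (-38) + 19 = 33

33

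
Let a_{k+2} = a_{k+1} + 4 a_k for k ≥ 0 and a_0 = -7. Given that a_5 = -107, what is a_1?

Let a_1 = v.
a_2 = -28 + v
a_3 = -28 + 5v
a_4 = -140 + 9v
a_5 = -252 + 29v
So -252 + 29v = -107, giving v = 5.

5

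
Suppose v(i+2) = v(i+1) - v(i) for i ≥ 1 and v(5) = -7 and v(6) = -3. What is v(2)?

7

Rearranging, v(i-2) = -(v(i) - v(i-1)).
v(4) = -(-3 - (-7)) = -4
v(3) = -(-7 - (-4)) = 3
v(2) = -(-4 - 3) = 7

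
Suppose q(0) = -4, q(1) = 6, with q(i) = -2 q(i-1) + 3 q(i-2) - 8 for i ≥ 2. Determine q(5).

718

q(2) = -2*6 + 3*(-4) - 8 = -32
q(3) = -2*(-32) + 3*6 - 8 = 74
q(4) = -2*74 + 3*(-32) - 8 = -252
q(5) = -2*(-252) + 3*74 - 8 = 718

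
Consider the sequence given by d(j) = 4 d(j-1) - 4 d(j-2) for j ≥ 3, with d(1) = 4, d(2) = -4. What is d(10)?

-25600

d(3) = 4·(-4) - 4·4 = -32
d(4) = 4·(-32) - 4·(-4) = -112
d(5) = 4·(-112) - 4·(-32) = -320
d(6) = 4·(-320) - 4·(-112) = -832
d(7) = 4·(-832) - 4·(-320) = -2048
d(8) = 4·(-2048) - 4·(-832) = -4864
d(9) = 4·(-4864) - 4·(-2048) = -11264
d(10) = 4·(-11264) - 4·(-4864) = -25600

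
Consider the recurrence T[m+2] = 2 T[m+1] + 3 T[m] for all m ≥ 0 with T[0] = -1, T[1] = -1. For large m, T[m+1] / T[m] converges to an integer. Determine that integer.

The characteristic equation is r^2 - 2r - 3 = 0, which factors as (r - 3)(r + 1) = 0.
So the roots are 3 and -1. Since |3| > |-1| and the coefficient of 3^m is non-zero, the ratio tends to 3.

3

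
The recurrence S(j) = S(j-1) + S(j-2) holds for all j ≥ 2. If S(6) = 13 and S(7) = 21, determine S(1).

Rearranging, S(j-2) = S(j) - S(j-1).
S(5) = 21 - 13 = 8
S(4) = 13 - 8 = 5
S(3) = 8 - 5 = 3
S(2) = 5 - 3 = 2
S(1) = 3 - 2 = 1

1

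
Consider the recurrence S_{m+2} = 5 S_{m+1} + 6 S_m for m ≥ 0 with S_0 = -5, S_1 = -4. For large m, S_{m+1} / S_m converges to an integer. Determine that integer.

The characteristic equation is r^2 - 5r - 6 = 0, which factors as (r - 6)(r + 1) = 0.
So the roots are 6 and -1. Since |6| > |-1| and the coefficient of 6^m is non-zero, the ratio tends to 6.

6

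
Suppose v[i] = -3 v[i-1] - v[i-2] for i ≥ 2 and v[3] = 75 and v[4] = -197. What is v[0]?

1

Rearranging, v[i-2] = -(v[i] + 3 v[i-1]).
v[2] = -(-197 + 3*75) = -28
v[1] = -(75 + 3*(-28)) = 9
v[0] = -(-28 + 3*9) = 1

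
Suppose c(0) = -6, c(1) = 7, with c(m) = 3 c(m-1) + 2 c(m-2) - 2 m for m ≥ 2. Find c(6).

877

c(2) = 3*7 + 2*(-6) - 4 = 5
c(3) = 3*5 + 2*7 - 6 = 23
c(4) = 3*23 + 2*5 - 8 = 71
c(5) = 3*71 + 2*23 - 10 = 249
c(6) = 3*249 + 2*71 - 12 = 877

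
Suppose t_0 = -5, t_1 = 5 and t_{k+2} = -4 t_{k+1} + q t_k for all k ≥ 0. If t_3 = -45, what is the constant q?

-5

t_2 = -20 - 5q
t_3 = 80 + 25q
So 80 + 25q = -45, giving q = -5.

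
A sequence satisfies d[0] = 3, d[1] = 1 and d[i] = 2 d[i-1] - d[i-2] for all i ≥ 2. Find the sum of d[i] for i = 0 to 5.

-12

d[2] = 2*1 - 3 = -1
d[3] = 2*(-1) - 1 = -3
d[4] = 2*(-3) - (-1) = -5
d[5] = 2*(-5) - (-3) = -7
Sum = 3 + 1 + (-1) + (-3) + (-5) + (-7) = -12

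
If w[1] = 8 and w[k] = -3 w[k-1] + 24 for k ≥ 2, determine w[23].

The fixed point is 24/(1 + 3) = 6, so w[k] - 6 = -3(w[k-1] - 6).
Hence w[k] = 2·(-3)^{k-1} + 6.
w[23] = 2·(-3)^{22} + 6 = 2·31381059609 + 6 = 62762119224.

62762119224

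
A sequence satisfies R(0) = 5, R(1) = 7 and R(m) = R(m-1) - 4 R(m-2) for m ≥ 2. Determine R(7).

-569

R(2) = 7 - 4*5 = -13
R(3) = (-13) - 4*7 = -41
R(4) = (-41) - 4*(-13) = 11
R(5) = 11 - 4*(-41) = 175
R(6) = 175 - 4*11 = 131
R(7) = 131 - 4*175 = -569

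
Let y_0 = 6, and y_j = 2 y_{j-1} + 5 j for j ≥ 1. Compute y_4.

y_1 = 2*6 + 5 = 17
y_2 = 2*17 + 10 = 44
y_3 = 2*44 + 15 = 103
y_4 = 2*103 + 20 = 226

226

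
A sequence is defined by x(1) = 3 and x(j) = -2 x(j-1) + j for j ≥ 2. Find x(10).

-1248

x(2) = -2·3 + 2 = -4
x(3) = -2·(-4) + 3 = 11
x(4) = -2·11 + 4 = -18
x(5) = -2·(-18) + 5 = 41
x(6) = -2·41 + 6 = -76
x(7) = -2·(-76) + 7 = 159
x(8) = -2·159 + 8 = -310
x(9) = -2·(-310) + 9 = 629
x(10) = -2·629 + 10 = -1248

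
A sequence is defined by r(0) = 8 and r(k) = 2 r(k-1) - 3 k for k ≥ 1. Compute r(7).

283

r(1) = 2(8) - 3 = 13
r(2) = 2(13) - 6 = 20
r(3) = 2(20) - 9 = 31
r(4) = 2(31) - 12 = 50
r(5) = 2(50) - 15 = 85
r(6) = 2(85) - 18 = 152
r(7) = 2(152) - 21 = 283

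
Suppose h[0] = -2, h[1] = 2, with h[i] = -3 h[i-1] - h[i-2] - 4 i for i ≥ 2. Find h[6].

h[2] = -3(2) - (-2) - 8 = -12
h[3] = -3(-12) - 2 - 12 = 22
h[4] = -3(22) - (-12) - 16 = -70
h[5] = -3(-70) - 22 - 20 = 168
h[6] = -3(168) - (-70) - 24 = -458

-458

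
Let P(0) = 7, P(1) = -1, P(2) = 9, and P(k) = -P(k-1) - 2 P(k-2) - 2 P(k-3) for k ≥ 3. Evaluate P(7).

P(3) = -9 - 2*(-1) - 2*7 = -21
P(4) = -(-21) - 2*9 - 2*(-1) = 5
P(5) = -5 - 2*(-21) - 2*9 = 19
P(6) = -19 - 2*5 - 2*(-21) = 13
P(7) = -13 - 2*19 - 2*5 = -61

-61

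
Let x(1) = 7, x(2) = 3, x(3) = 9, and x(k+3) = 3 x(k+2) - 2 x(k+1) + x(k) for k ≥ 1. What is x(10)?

4643

x(4) = 3*9 - 2*3 + 7 = 28
x(5) = 3*28 - 2*9 + 3 = 69
x(6) = 3*69 - 2*28 + 9 = 160
x(7) = 3*160 - 2*69 + 28 = 370
x(8) = 3*370 - 2*160 + 69 = 859
x(9) = 3*859 - 2*370 + 160 = 1997
x(10) = 3*1997 - 2*859 + 370 = 4643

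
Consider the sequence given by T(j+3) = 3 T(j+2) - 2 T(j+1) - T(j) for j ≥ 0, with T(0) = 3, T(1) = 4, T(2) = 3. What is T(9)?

-587

T(3) = 3*3 - 2*4 - 3 = -2
T(4) = 3*(-2) - 2*3 - 4 = -16
T(5) = 3*(-16) - 2*(-2) - 3 = -47
T(6) = 3*(-47) - 2*(-16) - (-2) = -107
T(7) = 3*(-107) - 2*(-47) - (-16) = -211
T(8) = 3*(-211) - 2*(-107) - (-47) = -372
T(9) = 3*(-372) - 2*(-211) - (-107) = -587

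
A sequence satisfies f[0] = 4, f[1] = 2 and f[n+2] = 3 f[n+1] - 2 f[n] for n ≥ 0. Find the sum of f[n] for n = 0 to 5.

-90

f[2] = 3(2) - 2(4) = -2
f[3] = 3(-2) - 2(2) = -10
f[4] = 3(-10) - 2(-2) = -26
f[5] = 3(-26) - 2(-10) = -58
Sum = 4 + 2 + (-2) + (-10) + (-26) + (-58) = -90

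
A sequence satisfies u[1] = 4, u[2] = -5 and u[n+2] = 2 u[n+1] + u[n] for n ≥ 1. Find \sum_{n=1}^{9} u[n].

u[3] = 2·(-5) + 4 = -6
u[4] = 2·(-6) + (-5) = -17
u[5] = 2·(-17) + (-6) = -40
u[6] = 2·(-40) + (-17) = -97
u[7] = 2·(-97) + (-40) = -234
u[8] = 2·(-234) + (-97) = -565
u[9] = 2·(-565) + (-234) = -1364
Sum = 4 + (-5) + (-6) + (-17) + (-40) + (-97) + (-234) + (-565) + (-1364) = -2324

-2324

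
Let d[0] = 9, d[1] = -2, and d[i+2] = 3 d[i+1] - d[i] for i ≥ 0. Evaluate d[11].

d[2] = 3(-2) - 9 = -15
d[3] = 3(-15) - (-2) = -43
d[4] = 3(-43) - (-15) = -114
d[5] = 3(-114) - (-43) = -299
d[6] = 3(-299) - (-114) = -783
d[7] = 3(-783) - (-299) = -2050
d[8] = 3(-2050) - (-783) = -5367
d[9] = 3(-5367) - (-2050) = -14051
d[10] = 3(-14051) - (-5367) = -36786
d[11] = 3(-36786) - (-14051) = -96307

-96307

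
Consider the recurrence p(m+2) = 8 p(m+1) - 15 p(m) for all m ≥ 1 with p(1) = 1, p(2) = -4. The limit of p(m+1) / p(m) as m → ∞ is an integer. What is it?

The characteristic equation is r^2 - 8r + 15 = 0, which factors as (r - 5)(r - 3) = 0.
So the roots are 5 and 3. Since |5| > |3| and the coefficient of 5^m is non-zero, the ratio tends to 5.

5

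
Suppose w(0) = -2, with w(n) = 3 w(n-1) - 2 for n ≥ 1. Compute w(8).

w(1) = 3*(-2) - 2 = -8
w(2) = 3*(-8) - 2 = -26
w(3) = 3*(-26) - 2 = -80
w(4) = 3*(-80) - 2 = -242
w(5) = 3*(-242) - 2 = -728
w(6) = 3*(-728) - 2 = -2186
w(7) = 3*(-2186) - 2 = -6560
w(8) = 3*(-6560) - 2 = -19682

-19682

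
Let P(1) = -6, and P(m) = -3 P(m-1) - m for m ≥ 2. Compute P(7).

P(2) = -3(-6) - 2 = 16
P(3) = -3(16) - 3 = -51
P(4) = -3(-51) - 4 = 149
P(5) = -3(149) - 5 = -452
P(6) = -3(-452) - 6 = 1350
P(7) = -3(1350) - 7 = -4057

-4057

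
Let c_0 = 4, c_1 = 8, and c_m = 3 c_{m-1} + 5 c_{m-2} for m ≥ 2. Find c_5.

c_2 = 3(8) + 5(4) = 44
c_3 = 3(44) + 5(8) = 172
c_4 = 3(172) + 5(44) = 736
c_5 = 3(736) + 5(172) = 3068

3068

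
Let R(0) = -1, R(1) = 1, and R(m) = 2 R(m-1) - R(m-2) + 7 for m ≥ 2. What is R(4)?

49

R(2) = 2*1 - (-1) + 7 = 10
R(3) = 2*10 - 1 + 7 = 26
R(4) = 2*26 - 10 + 7 = 49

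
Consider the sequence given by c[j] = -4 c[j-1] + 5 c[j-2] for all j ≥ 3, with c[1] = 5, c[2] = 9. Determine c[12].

32552089

c[3] = -4·9 + 5·5 = -11
c[4] = -4·(-11) + 5·9 = 89
c[5] = -4·89 + 5·(-11) = -411
c[6] = -4·(-411) + 5·89 = 2089
c[7] = -4·2089 + 5·(-411) = -10411
c[8] = -4·(-10411) + 5·2089 = 52089
c[9] = -4·52089 + 5·(-10411) = -260411
c[10] = -4·(-260411) + 5·52089 = 1302089
c[11] = -4·1302089 + 5·(-260411) = -6510411
c[12] = -4·(-6510411) + 5·1302089 = 32552089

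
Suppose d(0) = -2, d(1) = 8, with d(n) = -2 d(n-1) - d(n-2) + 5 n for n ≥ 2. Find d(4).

-6

d(2) = -2*8 - (-2) + 10 = -4
d(3) = -2*(-4) - 8 + 15 = 15
d(4) = -2*15 - (-4) + 20 = -6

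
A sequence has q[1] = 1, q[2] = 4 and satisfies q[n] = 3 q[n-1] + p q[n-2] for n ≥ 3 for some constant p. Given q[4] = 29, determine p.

-1

q[3] = 12 + p
q[4] = 36 + 7p
So 36 + 7p = 29, giving p = -1.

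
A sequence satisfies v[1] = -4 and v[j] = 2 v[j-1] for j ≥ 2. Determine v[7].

-256

v[2] = 2*(-4) = -8
v[3] = 2*(-8) = -16
v[4] = 2*(-16) = -32
v[5] = 2*(-32) = -64
v[6] = 2*(-64) = -128
v[7] = 2*(-128) = -256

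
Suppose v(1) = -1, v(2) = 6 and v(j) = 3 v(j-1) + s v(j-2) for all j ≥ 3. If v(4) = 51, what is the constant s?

v(3) = 18 - s
v(4) = 54 + 3s
So 54 + 3s = 51, giving s = -1.

-1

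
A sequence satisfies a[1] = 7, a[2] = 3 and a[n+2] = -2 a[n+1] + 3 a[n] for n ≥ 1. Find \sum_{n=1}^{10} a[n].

a[3] = -2(3) + 3(7) = 15
a[4] = -2(15) + 3(3) = -21
a[5] = -2(-21) + 3(15) = 87
a[6] = -2(87) + 3(-21) = -237
a[7] = -2(-237) + 3(87) = 735
a[8] = -2(735) + 3(-237) = -2181
a[9] = -2(-2181) + 3(735) = 6567
a[10] = -2(6567) + 3(-2181) = -19677
Sum = 7 + 3 + 15 + (-21) + 87 + (-237) + 735 + (-2181) + 6567 + (-19677) = -14702

-14702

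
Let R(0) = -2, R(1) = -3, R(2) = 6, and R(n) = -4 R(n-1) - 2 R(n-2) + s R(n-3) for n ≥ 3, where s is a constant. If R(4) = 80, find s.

4

R(3) = -18 - 2s
R(4) = 60 + 5s
So 60 + 5s = 80, giving s = 4.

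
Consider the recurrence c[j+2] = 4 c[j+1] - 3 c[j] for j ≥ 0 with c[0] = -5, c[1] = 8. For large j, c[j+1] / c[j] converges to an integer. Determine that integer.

3

The characteristic equation is r^2 - 4r + 3 = 0, which factors as (r - 3)(r - 1) = 0.
So the roots are 3 and 1. Since |3| > |1| and the coefficient of 3^j is non-zero, the ratio tends to 3.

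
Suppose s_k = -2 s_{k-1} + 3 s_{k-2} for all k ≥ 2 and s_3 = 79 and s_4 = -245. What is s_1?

7

Rearranging, s_{k-2} = (s_k + 2 s_{k-1}) / 3.
s_2 = (-245 + 2*79) / 3 = -87/3 = -29
s_1 = (79 + 2*(-29)) / 3 = 21/3 = 7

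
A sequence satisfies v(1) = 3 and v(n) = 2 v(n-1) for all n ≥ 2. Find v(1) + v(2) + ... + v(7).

v(2) = 2(3) = 6
v(3) = 2(6) = 12
v(4) = 2(12) = 24
v(5) = 2(24) = 48
v(6) = 2(48) = 96
v(7) = 2(96) = 192
Sum = 3 + 6 + 12 + 24 + 48 + 96 + 192 = 381

381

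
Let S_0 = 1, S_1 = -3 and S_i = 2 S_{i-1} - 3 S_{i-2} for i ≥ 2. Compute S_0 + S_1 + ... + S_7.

88

S_2 = 2·(-3) - 3·1 = -9
S_3 = 2·(-9) - 3·(-3) = -9
S_4 = 2·(-9) - 3·(-9) = 9
S_5 = 2·9 - 3·(-9) = 45
S_6 = 2·45 - 3·9 = 63
S_7 = 2·63 - 3·45 = -9
Sum = 1 + (-3) + (-9) + (-9) + 9 + 45 + 63 + (-9) = 88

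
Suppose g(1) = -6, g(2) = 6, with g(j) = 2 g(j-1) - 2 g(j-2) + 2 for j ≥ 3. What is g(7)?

g(3) = 2*6 - 2*(-6) + 2 = 26
g(4) = 2*26 - 2*6 + 2 = 42
g(5) = 2*42 - 2*26 + 2 = 34
g(6) = 2*34 - 2*42 + 2 = -14
g(7) = 2*(-14) - 2*34 + 2 = -94

-94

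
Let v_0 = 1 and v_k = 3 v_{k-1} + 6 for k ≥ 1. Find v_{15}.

The fixed point is 6/(1 - 3) = -3, so v_k + 3 = 3(v_{k-1} + 3).
Hence v_k = 4·3^k - 3.
v_{15} = 4·3^{15} - 3 = 4·14348907 - 3 = 57395625.

57395625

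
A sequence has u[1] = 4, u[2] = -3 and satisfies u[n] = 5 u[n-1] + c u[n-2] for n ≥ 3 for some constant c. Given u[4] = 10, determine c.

5

u[3] = -15 + 4c
u[4] = -75 + 17c
So -75 + 17c = 10, giving c = 5.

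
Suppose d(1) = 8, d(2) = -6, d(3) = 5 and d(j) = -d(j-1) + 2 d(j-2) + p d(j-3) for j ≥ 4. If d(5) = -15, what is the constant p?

3

d(4) = -17 + 8p
d(5) = 27 - 14p
So 27 - 14p = -15, giving p = 3.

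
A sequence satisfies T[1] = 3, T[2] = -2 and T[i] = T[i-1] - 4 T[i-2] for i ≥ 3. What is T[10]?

T[3] = (-2) - 4(3) = -14
T[4] = (-14) - 4(-2) = -6
T[5] = (-6) - 4(-14) = 50
T[6] = 50 - 4(-6) = 74
T[7] = 74 - 4(50) = -126
T[8] = (-126) - 4(74) = -422
T[9] = (-422) - 4(-126) = 82
T[10] = 82 - 4(-422) = 1770

1770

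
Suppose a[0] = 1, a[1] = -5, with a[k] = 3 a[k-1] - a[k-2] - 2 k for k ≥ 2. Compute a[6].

-1227

a[2] = 3(-5) - 1 - 4 = -20
a[3] = 3(-20) - (-5) - 6 = -61
a[4] = 3(-61) - (-20) - 8 = -171
a[5] = 3(-171) - (-61) - 10 = -462
a[6] = 3(-462) - (-171) - 12 = -1227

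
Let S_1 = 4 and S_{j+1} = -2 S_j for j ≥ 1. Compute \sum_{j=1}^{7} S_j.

S_2 = -2(4) = -8
S_3 = -2(-8) = 16
S_4 = -2(16) = -32
S_5 = -2(-32) = 64
S_6 = -2(64) = -128
S_7 = -2(-128) = 256
Sum = 4 + (-8) + 16 + (-32) + 64 + (-128) + 256 = 172

172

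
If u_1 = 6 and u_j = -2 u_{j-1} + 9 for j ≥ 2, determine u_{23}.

12582915

The fixed point is 9/(1 + 2) = 3, so u_j - 3 = -2(u_{j-1} - 3).
Hence u_j = 3·(-2)^{j-1} + 3.
u_{23} = 3·(-2)^{22} + 3 = 3·4194304 + 3 = 12582915.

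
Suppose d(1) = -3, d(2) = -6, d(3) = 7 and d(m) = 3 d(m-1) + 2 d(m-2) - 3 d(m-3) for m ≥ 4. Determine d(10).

d(4) = 3*7 + 2*(-6) - 3*(-3) = 18
d(5) = 3*18 + 2*7 - 3*(-6) = 86
d(6) = 3*86 + 2*18 - 3*7 = 273
d(7) = 3*273 + 2*86 - 3*18 = 937
d(8) = 3*937 + 2*273 - 3*86 = 3099
d(9) = 3*3099 + 2*937 - 3*273 = 10352
d(10) = 3*10352 + 2*3099 - 3*937 = 34443

34443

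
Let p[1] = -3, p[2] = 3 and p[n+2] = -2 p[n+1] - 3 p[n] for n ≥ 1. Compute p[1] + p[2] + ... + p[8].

72

p[3] = -2·3 - 3·(-3) = 3
p[4] = -2·3 - 3·3 = -15
p[5] = -2·(-15) - 3·3 = 21
p[6] = -2·21 - 3·(-15) = 3
p[7] = -2·3 - 3·21 = -69
p[8] = -2·(-69) - 3·3 = 129
Sum = (-3) + 3 + 3 + (-15) + 21 + 3 + (-69) + 129 = 72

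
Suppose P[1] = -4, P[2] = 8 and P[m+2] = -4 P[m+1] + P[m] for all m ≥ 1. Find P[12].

P[3] = -4*8 + (-4) = -36
P[4] = -4*(-36) + 8 = 152
P[5] = -4*152 + (-36) = -644
P[6] = -4*(-644) + 152 = 2728
P[7] = -4*2728 + (-644) = -11556
P[8] = -4*(-11556) + 2728 = 48952
P[9] = -4*48952 + (-11556) = -207364
P[10] = -4*(-207364) + 48952 = 878408
P[11] = -4*878408 + (-207364) = -3720996
P[12] = -4*(-3720996) + 878408 = 15762392

15762392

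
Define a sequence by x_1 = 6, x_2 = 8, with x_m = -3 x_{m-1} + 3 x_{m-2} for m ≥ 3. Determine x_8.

x_3 = -3(8) + 3(6) = -6
x_4 = -3(-6) + 3(8) = 42
x_5 = -3(42) + 3(-6) = -144
x_6 = -3(-144) + 3(42) = 558
x_7 = -3(558) + 3(-144) = -2106
x_8 = -3(-2106) + 3(558) = 7992

7992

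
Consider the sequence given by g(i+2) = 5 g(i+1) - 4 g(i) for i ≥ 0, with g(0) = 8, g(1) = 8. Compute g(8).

8

g(2) = 5·8 - 4·8 = 8
g(3) = 5·8 - 4·8 = 8
g(4) = 5·8 - 4·8 = 8
g(5) = 5·8 - 4·8 = 8
g(6) = 5·8 - 4·8 = 8
g(7) = 5·8 - 4·8 = 8
g(8) = 5·8 - 4·8 = 8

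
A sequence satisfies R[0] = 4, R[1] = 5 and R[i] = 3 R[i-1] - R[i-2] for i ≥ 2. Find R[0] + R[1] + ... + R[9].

R[2] = 3(5) - 4 = 11
R[3] = 3(11) - 5 = 28
R[4] = 3(28) - 11 = 73
R[5] = 3(73) - 28 = 191
R[6] = 3(191) - 73 = 500
R[7] = 3(500) - 191 = 1309
R[8] = 3(1309) - 500 = 3427
R[9] = 3(3427) - 1309 = 8972
Sum = 4 + 5 + 11 + 28 + 73 + 191 + 500 + 1309 + 3427 + 8972 = 14520

14520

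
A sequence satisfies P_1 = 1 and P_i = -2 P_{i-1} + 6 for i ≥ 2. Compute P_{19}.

-262142

The fixed point is 6/(1 + 2) = 2, so P_i - 2 = -2(P_{i-1} - 2).
Hence P_i = -1·(-2)^{i-1} + 2.
P_{19} = -1·(-2)^{18} + 2 = -1·262144 + 2 = -262142.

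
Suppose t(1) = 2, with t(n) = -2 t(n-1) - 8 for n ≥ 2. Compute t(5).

t(2) = -2(2) - 8 = -12
t(3) = -2(-12) - 8 = 16
t(4) = -2(16) - 8 = -40
t(5) = -2(-40) - 8 = 72

72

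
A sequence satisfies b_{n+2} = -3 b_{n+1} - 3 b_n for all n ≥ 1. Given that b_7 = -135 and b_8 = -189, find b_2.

7

Rearranging, b_{n-2} = (b_n + 3 b_{n-1}) / -3.
b_6 = (-189 + 3*(-135)) / -3 = -594/-3 = 198
b_5 = (-135 + 3*198) / -3 = 459/-3 = -153
b_4 = (198 + 3*(-153)) / -3 = -261/-3 = 87
b_3 = (-153 + 3*87) / -3 = 108/-3 = -36
b_2 = (87 + 3*(-36)) / -3 = -21/-3 = 7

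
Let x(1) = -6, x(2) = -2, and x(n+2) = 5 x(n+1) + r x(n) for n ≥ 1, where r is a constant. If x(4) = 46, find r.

x(3) = -10 - 6r
x(4) = -50 - 32r
So -50 - 32r = 46, giving r = -3.

-3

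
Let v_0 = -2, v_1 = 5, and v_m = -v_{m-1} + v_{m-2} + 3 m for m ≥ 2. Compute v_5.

34

v_2 = -5 + (-2) + 6 = -1
v_3 = -(-1) + 5 + 9 = 15
v_4 = -15 + (-1) + 12 = -4
v_5 = -(-4) + 15 + 15 = 34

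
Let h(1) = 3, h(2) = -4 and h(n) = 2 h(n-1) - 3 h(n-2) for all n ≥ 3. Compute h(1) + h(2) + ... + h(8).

224

h(3) = 2*(-4) - 3*3 = -17
h(4) = 2*(-17) - 3*(-4) = -22
h(5) = 2*(-22) - 3*(-17) = 7
h(6) = 2*7 - 3*(-22) = 80
h(7) = 2*80 - 3*7 = 139
h(8) = 2*139 - 3*80 = 38
Sum = 3 + (-4) + (-17) + (-22) + 7 + 80 + 139 + 38 = 224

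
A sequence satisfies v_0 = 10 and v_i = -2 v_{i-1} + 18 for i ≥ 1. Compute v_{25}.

The fixed point is 18/(1 + 2) = 6, so v_i - 6 = -2(v_{i-1} - 6).
Hence v_i = 4·(-2)^i + 6.
v_{25} = 4·(-2)^{25} + 6 = 4·-33554432 + 6 = -134217722.

-134217722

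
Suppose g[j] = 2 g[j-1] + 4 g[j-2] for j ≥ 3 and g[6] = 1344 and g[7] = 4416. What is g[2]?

Rearranging, g[j-2] = (g[j] - 2 g[j-1]) / 4.
g[5] = (4416 - 2(1344)) / 4 = 1728/4 = 432
g[4] = (1344 - 2(432)) / 4 = 480/4 = 120
g[3] = (432 - 2(120)) / 4 = 192/4 = 48
g[2] = (120 - 2(48)) / 4 = 24/4 = 6

6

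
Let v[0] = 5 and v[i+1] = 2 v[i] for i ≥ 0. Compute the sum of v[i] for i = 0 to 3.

v[1] = 2(5) = 10
v[2] = 2(10) = 20
v[3] = 2(20) = 40
Sum = 5 + 10 + 20 + 40 = 75

75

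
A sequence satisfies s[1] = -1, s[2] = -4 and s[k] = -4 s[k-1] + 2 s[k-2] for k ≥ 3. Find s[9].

s[3] = -4(-4) + 2(-1) = 14
s[4] = -4(14) + 2(-4) = -64
s[5] = -4(-64) + 2(14) = 284
s[6] = -4(284) + 2(-64) = -1264
s[7] = -4(-1264) + 2(284) = 5624
s[8] = -4(5624) + 2(-1264) = -25024
s[9] = -4(-25024) + 2(5624) = 111344

111344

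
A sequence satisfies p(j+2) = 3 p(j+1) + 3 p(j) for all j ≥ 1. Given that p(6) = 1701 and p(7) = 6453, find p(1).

Rearranging, p(j-2) = (p(j) - 3 p(j-1)) / 3.
p(5) = (6453 - 3(1701)) / 3 = 1350/3 = 450
p(4) = (1701 - 3(450)) / 3 = 351/3 = 117
p(3) = (450 - 3(117)) / 3 = 99/3 = 33
p(2) = (117 - 3(33)) / 3 = 18/3 = 6
p(1) = (33 - 3(6)) / 3 = 15/3 = 5

5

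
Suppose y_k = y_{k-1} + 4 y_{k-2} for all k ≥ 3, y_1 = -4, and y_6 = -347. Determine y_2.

-7

Let y_2 = z.
y_3 = -16 + z
y_4 = -16 + 5z
y_5 = -80 + 9z
y_6 = -144 + 29z
So -144 + 29z = -347, giving z = -7.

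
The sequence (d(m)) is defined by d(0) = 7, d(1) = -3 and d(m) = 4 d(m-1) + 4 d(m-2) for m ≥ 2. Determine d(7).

30272

d(2) = 4*(-3) + 4*7 = 16
d(3) = 4*16 + 4*(-3) = 52
d(4) = 4*52 + 4*16 = 272
d(5) = 4*272 + 4*52 = 1296
d(6) = 4*1296 + 4*272 = 6272
d(7) = 4*6272 + 4*1296 = 30272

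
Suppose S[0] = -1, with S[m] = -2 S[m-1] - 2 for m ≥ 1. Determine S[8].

-86

S[1] = -2*(-1) - 2 = 0
S[2] = -2*0 - 2 = -2
S[3] = -2*(-2) - 2 = 2
S[4] = -2*2 - 2 = -6
S[5] = -2*(-6) - 2 = 10
S[6] = -2*10 - 2 = -22
S[7] = -2*(-22) - 2 = 42
S[8] = -2*42 - 2 = -86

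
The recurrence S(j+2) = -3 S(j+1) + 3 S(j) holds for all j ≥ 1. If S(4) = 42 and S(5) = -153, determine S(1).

Rearranging, S(j-2) = (S(j) + 3 S(j-1)) / 3.
S(3) = (-153 + 3(42)) / 3 = -27/3 = -9
S(2) = (42 + 3(-9)) / 3 = 15/3 = 5
S(1) = (-9 + 3(5)) / 3 = 6/3 = 2

2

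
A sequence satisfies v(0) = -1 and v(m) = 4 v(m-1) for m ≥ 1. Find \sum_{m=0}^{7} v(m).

-21845

v(1) = 4·(-1) = -4
v(2) = 4·(-4) = -16
v(3) = 4·(-16) = -64
v(4) = 4·(-64) = -256
v(5) = 4·(-256) = -1024
v(6) = 4·(-1024) = -4096
v(7) = 4·(-4096) = -16384
Sum = (-1) + (-4) + (-16) + (-64) + (-256) + (-1024) + (-4096) + (-16384) = -21845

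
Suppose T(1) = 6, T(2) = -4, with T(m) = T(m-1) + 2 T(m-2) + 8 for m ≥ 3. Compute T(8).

T(3) = (-4) + 2(6) + 8 = 16
T(4) = 16 + 2(-4) + 8 = 16
T(5) = 16 + 2(16) + 8 = 56
T(6) = 56 + 2(16) + 8 = 96
T(7) = 96 + 2(56) + 8 = 216
T(8) = 216 + 2(96) + 8 = 416

416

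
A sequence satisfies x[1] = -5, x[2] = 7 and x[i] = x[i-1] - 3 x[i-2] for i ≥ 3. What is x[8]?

331

x[3] = 7 - 3*(-5) = 22
x[4] = 22 - 3*7 = 1
x[5] = 1 - 3*22 = -65
x[6] = (-65) - 3*1 = -68
x[7] = (-68) - 3*(-65) = 127
x[8] = 127 - 3*(-68) = 331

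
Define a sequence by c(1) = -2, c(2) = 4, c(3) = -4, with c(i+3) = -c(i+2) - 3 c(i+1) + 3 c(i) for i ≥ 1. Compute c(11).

1892

c(4) = -(-4) - 3·4 + 3·(-2) = -14
c(5) = -(-14) - 3·(-4) + 3·4 = 38
c(6) = -38 - 3·(-14) + 3·(-4) = -8
c(7) = -(-8) - 3·38 + 3·(-14) = -148
c(8) = -(-148) - 3·(-8) + 3·38 = 286
c(9) = -286 - 3·(-148) + 3·(-8) = 134
c(10) = -134 - 3·286 + 3·(-148) = -1436
c(11) = -(-1436) - 3·134 + 3·286 = 1892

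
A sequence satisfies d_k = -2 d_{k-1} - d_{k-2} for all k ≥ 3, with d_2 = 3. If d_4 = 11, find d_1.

1

Let d_1 = w.
d_3 = -6 - w
d_4 = 9 + 2w
So 9 + 2w = 11, giving w = 1.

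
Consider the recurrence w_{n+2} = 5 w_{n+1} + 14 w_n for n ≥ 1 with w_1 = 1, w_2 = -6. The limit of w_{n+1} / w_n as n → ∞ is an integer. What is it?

7

The characteristic equation is r^2 - 5r - 14 = 0, which factors as (r - 7)(r + 2) = 0.
So the roots are 7 and -2. Since |7| > |-2| and the coefficient of 7^n is non-zero, the ratio tends to 7.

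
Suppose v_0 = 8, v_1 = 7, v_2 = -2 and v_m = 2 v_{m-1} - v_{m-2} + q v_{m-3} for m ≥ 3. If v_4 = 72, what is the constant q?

v_3 = -11 + 8q
v_4 = -20 + 23q
So -20 + 23q = 72, giving q = 4.

4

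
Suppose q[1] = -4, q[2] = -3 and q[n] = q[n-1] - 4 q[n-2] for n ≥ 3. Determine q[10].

-1391

q[3] = (-3) - 4(-4) = 13
q[4] = 13 - 4(-3) = 25
q[5] = 25 - 4(13) = -27
q[6] = (-27) - 4(25) = -127
q[7] = (-127) - 4(-27) = -19
q[8] = (-19) - 4(-127) = 489
q[9] = 489 - 4(-19) = 565
q[10] = 565 - 4(489) = -1391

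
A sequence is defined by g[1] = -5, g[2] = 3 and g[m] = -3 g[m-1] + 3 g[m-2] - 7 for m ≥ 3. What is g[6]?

g[3] = -3(3) + 3(-5) - 7 = -31
g[4] = -3(-31) + 3(3) - 7 = 95
g[5] = -3(95) + 3(-31) - 7 = -385
g[6] = -3(-385) + 3(95) - 7 = 1433

1433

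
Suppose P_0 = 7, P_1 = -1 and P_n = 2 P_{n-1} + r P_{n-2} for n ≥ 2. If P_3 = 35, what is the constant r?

P_2 = -2 + 7r
P_3 = -4 + 13r
So -4 + 13r = 35, giving r = 3.

3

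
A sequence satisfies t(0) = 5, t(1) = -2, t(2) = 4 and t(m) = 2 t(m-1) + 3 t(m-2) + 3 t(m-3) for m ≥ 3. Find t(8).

t(3) = 2(4) + 3(-2) + 3(5) = 17
t(4) = 2(17) + 3(4) + 3(-2) = 40
t(5) = 2(40) + 3(17) + 3(4) = 143
t(6) = 2(143) + 3(40) + 3(17) = 457
t(7) = 2(457) + 3(143) + 3(40) = 1463
t(8) = 2(1463) + 3(457) + 3(143) = 4726

4726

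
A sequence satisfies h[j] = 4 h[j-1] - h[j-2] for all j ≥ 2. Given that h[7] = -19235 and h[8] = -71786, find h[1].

-5

Rearranging, h[j-2] = -(h[j] - 4 h[j-1]).
h[6] = -(-71786 - 4·(-19235)) = -5154
h[5] = -(-19235 - 4·(-5154)) = -1381
h[4] = -(-5154 - 4·(-1381)) = -370
h[3] = -(-1381 - 4·(-370)) = -99
h[2] = -(-370 - 4·(-99)) = -26
h[1] = -(-99 - 4·(-26)) = -5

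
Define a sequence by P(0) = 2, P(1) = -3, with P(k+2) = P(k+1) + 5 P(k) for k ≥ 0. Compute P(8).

667

P(2) = (-3) + 5·2 = 7
P(3) = 7 + 5·(-3) = -8
P(4) = (-8) + 5·7 = 27
P(5) = 27 + 5·(-8) = -13
P(6) = (-13) + 5·27 = 122
P(7) = 122 + 5·(-13) = 57
P(8) = 57 + 5·122 = 667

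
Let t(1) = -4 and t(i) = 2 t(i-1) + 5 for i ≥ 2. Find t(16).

32763

The fixed point is 5/(1 - 2) = -5, so t(i) + 5 = 2(t(i-1) + 5).
Hence t(i) = 1·2^{i-1} - 5.
t(16) = 1·2^{15} - 5 = 1·32768 - 5 = 32763.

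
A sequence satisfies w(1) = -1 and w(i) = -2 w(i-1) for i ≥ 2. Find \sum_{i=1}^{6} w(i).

21

w(2) = -2*(-1) = 2
w(3) = -2*2 = -4
w(4) = -2*(-4) = 8
w(5) = -2*8 = -16
w(6) = -2*(-16) = 32
Sum = (-1) + 2 + (-4) + 8 + (-16) + 32 = 21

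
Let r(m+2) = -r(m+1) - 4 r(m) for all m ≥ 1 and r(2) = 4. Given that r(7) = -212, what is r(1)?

4

Let r(1) = w.
r(3) = -4 - 4w
r(4) = -12 + 4w
r(5) = 28 + 12w
r(6) = 20 - 28w
r(7) = -132 - 20w
So -132 - 20w = -212, giving w = 4.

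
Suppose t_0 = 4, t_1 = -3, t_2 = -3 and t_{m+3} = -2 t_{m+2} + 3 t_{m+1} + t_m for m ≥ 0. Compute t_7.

t_3 = -2·(-3) + 3·(-3) + 4 = 1
t_4 = -2·1 + 3·(-3) + (-3) = -14
t_5 = -2·(-14) + 3·1 + (-3) = 28
t_6 = -2·28 + 3·(-14) + 1 = -97
t_7 = -2·(-97) + 3·28 + (-14) = 264

264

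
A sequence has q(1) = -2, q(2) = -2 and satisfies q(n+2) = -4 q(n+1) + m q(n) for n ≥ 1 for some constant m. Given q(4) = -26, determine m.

q(3) = 8 - 2m
q(4) = -32 + 6m
So -32 + 6m = -26, giving m = 1.

1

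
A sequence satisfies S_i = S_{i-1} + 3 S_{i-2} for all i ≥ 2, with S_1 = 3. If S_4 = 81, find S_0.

Let S_0 = w.
S_2 = 3 + 3w
S_3 = 12 + 3w
S_4 = 21 + 12w
So 21 + 12w = 81, giving w = 5.

5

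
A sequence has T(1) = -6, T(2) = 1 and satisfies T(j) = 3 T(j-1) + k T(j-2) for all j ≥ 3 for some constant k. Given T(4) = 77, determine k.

T(3) = 3 - 6k
T(4) = 9 - 17k
So 9 - 17k = 77, giving k = -4.

-4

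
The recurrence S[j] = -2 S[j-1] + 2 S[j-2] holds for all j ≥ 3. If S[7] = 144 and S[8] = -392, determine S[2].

1

Rearranging, S[j-2] = (S[j] + 2 S[j-1]) / 2.
S[6] = (-392 + 2·144) / 2 = -104/2 = -52
S[5] = (144 + 2·(-52)) / 2 = 40/2 = 20
S[4] = (-52 + 2·20) / 2 = -12/2 = -6
S[3] = (20 + 2·(-6)) / 2 = 8/2 = 4
S[2] = (-6 + 2·4) / 2 = 2/2 = 1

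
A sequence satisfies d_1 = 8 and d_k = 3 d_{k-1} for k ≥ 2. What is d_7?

d_2 = 3(8) = 24
d_3 = 3(24) = 72
d_4 = 3(72) = 216
d_5 = 3(216) = 648
d_6 = 3(648) = 1944
d_7 = 3(1944) = 5832

5832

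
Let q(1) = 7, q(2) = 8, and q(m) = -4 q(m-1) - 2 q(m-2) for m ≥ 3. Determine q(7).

q(3) = -4(8) - 2(7) = -46
q(4) = -4(-46) - 2(8) = 168
q(5) = -4(168) - 2(-46) = -580
q(6) = -4(-580) - 2(168) = 1984
q(7) = -4(1984) - 2(-580) = -6776

-6776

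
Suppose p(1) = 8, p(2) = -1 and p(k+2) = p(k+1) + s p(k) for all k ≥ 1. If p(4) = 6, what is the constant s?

1

p(3) = -1 + 8s
p(4) = -1 + 7s
So -1 + 7s = 6, giving s = 1.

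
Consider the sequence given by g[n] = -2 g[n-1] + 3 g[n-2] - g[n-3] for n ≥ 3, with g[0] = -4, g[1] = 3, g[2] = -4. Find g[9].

16196

g[3] = -2·(-4) + 3·3 - (-4) = 21
g[4] = -2·21 + 3·(-4) - 3 = -57
g[5] = -2·(-57) + 3·21 - (-4) = 181
g[6] = -2·181 + 3·(-57) - 21 = -554
g[7] = -2·(-554) + 3·181 - (-57) = 1708
g[8] = -2·1708 + 3·(-554) - 181 = -5259
g[9] = -2·(-5259) + 3·1708 - (-554) = 16196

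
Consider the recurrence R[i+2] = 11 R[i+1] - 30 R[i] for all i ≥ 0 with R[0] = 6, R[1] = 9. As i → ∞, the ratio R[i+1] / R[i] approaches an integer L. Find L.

The characteristic equation is r^2 - 11r + 30 = 0, which factors as (r - 6)(r - 5) = 0.
So the roots are 6 and 5. Since |6| > |5| and the coefficient of 6^i is non-zero, the ratio tends to 6.

6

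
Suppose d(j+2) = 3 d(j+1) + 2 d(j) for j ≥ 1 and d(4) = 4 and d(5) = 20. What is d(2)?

-4

Rearranging, d(j-2) = (d(j) - 3 d(j-1)) / 2.
d(3) = (20 - 3*4) / 2 = 8/2 = 4
d(2) = (4 - 3*4) / 2 = -8/2 = -4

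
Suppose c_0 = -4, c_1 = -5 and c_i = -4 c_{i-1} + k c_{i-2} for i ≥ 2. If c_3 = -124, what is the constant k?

-4

c_2 = 20 - 4k
c_3 = -80 + 11k
So -80 + 11k = -124, giving k = -4.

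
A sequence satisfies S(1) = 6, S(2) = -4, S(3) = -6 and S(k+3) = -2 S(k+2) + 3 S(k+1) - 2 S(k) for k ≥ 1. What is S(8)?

-524

S(4) = -2*(-6) + 3*(-4) - 2*6 = -12
S(5) = -2*(-12) + 3*(-6) - 2*(-4) = 14
S(6) = -2*14 + 3*(-12) - 2*(-6) = -52
S(7) = -2*(-52) + 3*14 - 2*(-12) = 170
S(8) = -2*170 + 3*(-52) - 2*14 = -524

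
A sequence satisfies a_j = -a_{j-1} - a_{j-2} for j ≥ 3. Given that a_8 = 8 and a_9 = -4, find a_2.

8

Rearranging, a_{j-2} = -(a_j + a_{j-1}).
a_7 = -(-4 + 8) = -4
a_6 = -(8 + (-4)) = -4
a_5 = -(-4 + (-4)) = 8
a_4 = -(-4 + 8) = -4
a_3 = -(8 + (-4)) = -4
a_2 = -(-4 + (-4)) = 8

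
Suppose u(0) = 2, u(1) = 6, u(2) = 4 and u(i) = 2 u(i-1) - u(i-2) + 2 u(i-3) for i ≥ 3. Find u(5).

u(3) = 2*4 - 6 + 2*2 = 6
u(4) = 2*6 - 4 + 2*6 = 20
u(5) = 2*20 - 6 + 2*4 = 42

42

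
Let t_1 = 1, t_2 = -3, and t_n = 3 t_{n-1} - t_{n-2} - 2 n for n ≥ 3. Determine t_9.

t_3 = 3*(-3) - 1 - 6 = -16
t_4 = 3*(-16) - (-3) - 8 = -53
t_5 = 3*(-53) - (-16) - 10 = -153
t_6 = 3*(-153) - (-53) - 12 = -418
t_7 = 3*(-418) - (-153) - 14 = -1115
t_8 = 3*(-1115) - (-418) - 16 = -2943
t_9 = 3*(-2943) - (-1115) - 18 = -7732

-7732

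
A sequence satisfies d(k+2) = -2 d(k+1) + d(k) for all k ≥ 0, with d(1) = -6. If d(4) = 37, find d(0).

-7

Let d(0) = y.
d(2) = 12 + y
d(3) = -30 - 2y
d(4) = 72 + 5y
So 72 + 5y = 37, giving y = -7.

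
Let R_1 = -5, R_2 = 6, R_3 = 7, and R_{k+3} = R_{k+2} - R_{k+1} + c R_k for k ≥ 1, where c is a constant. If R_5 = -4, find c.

2

R_4 = 1 - 5c
R_5 = -6 + c
So -6 + c = -4, giving c = 2.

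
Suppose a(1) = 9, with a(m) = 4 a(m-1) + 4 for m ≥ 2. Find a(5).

a(2) = 4(9) + 4 = 40
a(3) = 4(40) + 4 = 164
a(4) = 4(164) + 4 = 660
a(5) = 4(660) + 4 = 2644

2644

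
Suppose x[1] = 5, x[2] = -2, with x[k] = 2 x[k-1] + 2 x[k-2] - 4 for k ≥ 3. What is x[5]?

-8

x[3] = 2·(-2) + 2·5 - 4 = 2
x[4] = 2·2 + 2·(-2) - 4 = -4
x[5] = 2·(-4) + 2·2 - 4 = -8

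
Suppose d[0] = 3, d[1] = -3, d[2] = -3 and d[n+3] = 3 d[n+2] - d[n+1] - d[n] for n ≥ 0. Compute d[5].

d[3] = 3·(-3) - (-3) - 3 = -9
d[4] = 3·(-9) - (-3) - (-3) = -21
d[5] = 3·(-21) - (-9) - (-3) = -51

-51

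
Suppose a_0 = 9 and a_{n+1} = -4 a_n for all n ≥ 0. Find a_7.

a_1 = -4*9 = -36
a_2 = -4*(-36) = 144
a_3 = -4*144 = -576
a_4 = -4*(-576) = 2304
a_5 = -4*2304 = -9216
a_6 = -4*(-9216) = 36864
a_7 = -4*36864 = -147456

-147456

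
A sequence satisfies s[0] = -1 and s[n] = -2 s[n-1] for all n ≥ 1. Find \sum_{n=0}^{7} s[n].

85

s[1] = -2·(-1) = 2
s[2] = -2·2 = -4
s[3] = -2·(-4) = 8
s[4] = -2·8 = -16
s[5] = -2·(-16) = 32
s[6] = -2·32 = -64
s[7] = -2·(-64) = 128
Sum = (-1) + 2 + (-4) + 8 + (-16) + 32 + (-64) + 128 = 85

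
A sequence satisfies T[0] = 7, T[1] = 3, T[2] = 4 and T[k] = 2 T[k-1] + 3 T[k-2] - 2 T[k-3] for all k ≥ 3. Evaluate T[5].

T[3] = 2·4 + 3·3 - 2·7 = 3
T[4] = 2·3 + 3·4 - 2·3 = 12
T[5] = 2·12 + 3·3 - 2·4 = 25

25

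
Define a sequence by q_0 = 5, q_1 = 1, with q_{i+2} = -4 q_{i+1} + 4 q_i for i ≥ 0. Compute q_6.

7040

q_2 = -4*1 + 4*5 = 16
q_3 = -4*16 + 4*1 = -60
q_4 = -4*(-60) + 4*16 = 304
q_5 = -4*304 + 4*(-60) = -1456
q_6 = -4*(-1456) + 4*304 = 7040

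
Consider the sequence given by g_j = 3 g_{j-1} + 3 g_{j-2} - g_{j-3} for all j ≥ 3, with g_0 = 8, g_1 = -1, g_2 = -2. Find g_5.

g_3 = 3*(-2) + 3*(-1) - 8 = -17
g_4 = 3*(-17) + 3*(-2) - (-1) = -56
g_5 = 3*(-56) + 3*(-17) - (-2) = -217

-217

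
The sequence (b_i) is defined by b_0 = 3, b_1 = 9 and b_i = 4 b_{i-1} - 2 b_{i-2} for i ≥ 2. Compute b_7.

b_2 = 4*9 - 2*3 = 30
b_3 = 4*30 - 2*9 = 102
b_4 = 4*102 - 2*30 = 348
b_5 = 4*348 - 2*102 = 1188
b_6 = 4*1188 - 2*348 = 4056
b_7 = 4*4056 - 2*1188 = 13848

13848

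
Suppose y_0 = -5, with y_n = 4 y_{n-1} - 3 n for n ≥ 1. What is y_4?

y_1 = 4·(-5) - 3 = -23
y_2 = 4·(-23) - 6 = -98
y_3 = 4·(-98) - 9 = -401
y_4 = 4·(-401) - 12 = -1616

-1616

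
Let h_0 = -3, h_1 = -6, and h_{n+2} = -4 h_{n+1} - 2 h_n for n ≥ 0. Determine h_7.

h_2 = -4(-6) - 2(-3) = 30
h_3 = -4(30) - 2(-6) = -108
h_4 = -4(-108) - 2(30) = 372
h_5 = -4(372) - 2(-108) = -1272
h_6 = -4(-1272) - 2(372) = 4344
h_7 = -4(4344) - 2(-1272) = -14832

-14832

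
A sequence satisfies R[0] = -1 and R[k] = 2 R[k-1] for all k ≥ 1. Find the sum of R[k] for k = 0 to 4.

R[1] = 2(-1) = -2
R[2] = 2(-2) = -4
R[3] = 2(-4) = -8
R[4] = 2(-8) = -16
Sum = (-1) + (-2) + (-4) + (-8) + (-16) = -31

-31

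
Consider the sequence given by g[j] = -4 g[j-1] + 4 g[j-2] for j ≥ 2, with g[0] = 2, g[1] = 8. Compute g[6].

g[2] = -4·8 + 4·2 = -24
g[3] = -4·(-24) + 4·8 = 128
g[4] = -4·128 + 4·(-24) = -608
g[5] = -4·(-608) + 4·128 = 2944
g[6] = -4·2944 + 4·(-608) = -14208

-14208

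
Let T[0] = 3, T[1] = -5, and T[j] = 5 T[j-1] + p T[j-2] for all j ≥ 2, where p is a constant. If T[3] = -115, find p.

T[2] = -25 + 3p
T[3] = -125 + 10p
So -125 + 10p = -115, giving p = 1.

1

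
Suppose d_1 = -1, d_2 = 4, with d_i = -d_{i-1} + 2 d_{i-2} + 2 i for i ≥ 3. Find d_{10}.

590

d_3 = -4 + 2(-1) + 6 = 0
d_4 = -0 + 2(4) + 8 = 16
d_5 = -16 + 2(0) + 10 = -6
d_6 = -(-6) + 2(16) + 12 = 50
d_7 = -50 + 2(-6) + 14 = -48
d_8 = -(-48) + 2(50) + 16 = 164
d_9 = -164 + 2(-48) + 18 = -242
d_{10} = -(-242) + 2(164) + 20 = 590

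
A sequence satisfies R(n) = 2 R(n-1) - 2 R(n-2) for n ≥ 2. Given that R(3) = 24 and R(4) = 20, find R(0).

-5

Rearranging, R(n-2) = (R(n) - 2 R(n-1)) / -2.
R(2) = (20 - 2*24) / -2 = -28/-2 = 14
R(1) = (24 - 2*14) / -2 = -4/-2 = 2
R(0) = (14 - 2*2) / -2 = 10/-2 = -5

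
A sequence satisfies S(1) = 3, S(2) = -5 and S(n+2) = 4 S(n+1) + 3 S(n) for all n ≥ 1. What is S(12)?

S(3) = 4(-5) + 3(3) = -11
S(4) = 4(-11) + 3(-5) = -59
S(5) = 4(-59) + 3(-11) = -269
S(6) = 4(-269) + 3(-59) = -1253
S(7) = 4(-1253) + 3(-269) = -5819
S(8) = 4(-5819) + 3(-1253) = -27035
S(9) = 4(-27035) + 3(-5819) = -125597
S(10) = 4(-125597) + 3(-27035) = -583493
S(11) = 4(-583493) + 3(-125597) = -2710763
S(12) = 4(-2710763) + 3(-583493) = -12593531

-12593531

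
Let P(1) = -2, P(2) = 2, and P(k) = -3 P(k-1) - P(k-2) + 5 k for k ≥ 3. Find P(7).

P(3) = -3*2 - (-2) + 15 = 11
P(4) = -3*11 - 2 + 20 = -15
P(5) = -3*(-15) - 11 + 25 = 59
P(6) = -3*59 - (-15) + 30 = -132
P(7) = -3*(-132) - 59 + 35 = 372

372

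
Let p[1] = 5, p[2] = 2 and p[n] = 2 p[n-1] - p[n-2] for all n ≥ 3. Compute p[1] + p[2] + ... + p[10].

-85

p[3] = 2*2 - 5 = -1
p[4] = 2*(-1) - 2 = -4
p[5] = 2*(-4) - (-1) = -7
p[6] = 2*(-7) - (-4) = -10
p[7] = 2*(-10) - (-7) = -13
p[8] = 2*(-13) - (-10) = -16
p[9] = 2*(-16) - (-13) = -19
p[10] = 2*(-19) - (-16) = -22
Sum = 5 + 2 + (-1) + (-4) + (-7) + (-10) + (-13) + (-16) + (-19) + (-22) = -85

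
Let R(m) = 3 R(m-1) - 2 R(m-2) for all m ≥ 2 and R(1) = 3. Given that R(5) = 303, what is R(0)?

-7

Let R(0) = v.
R(2) = 9 - 2v
R(3) = 21 - 6v
R(4) = 45 - 14v
R(5) = 93 - 30v
So 93 - 30v = 303, giving v = -7.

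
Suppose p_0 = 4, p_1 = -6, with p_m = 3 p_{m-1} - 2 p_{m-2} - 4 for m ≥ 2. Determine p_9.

-7114

p_2 = 3·(-6) - 2·4 - 4 = -30
p_3 = 3·(-30) - 2·(-6) - 4 = -82
p_4 = 3·(-82) - 2·(-30) - 4 = -190
p_5 = 3·(-190) - 2·(-82) - 4 = -410
p_6 = 3·(-410) - 2·(-190) - 4 = -854
p_7 = 3·(-854) - 2·(-410) - 4 = -1746
p_8 = 3·(-1746) - 2·(-854) - 4 = -3534
p_9 = 3·(-3534) - 2·(-1746) - 4 = -7114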